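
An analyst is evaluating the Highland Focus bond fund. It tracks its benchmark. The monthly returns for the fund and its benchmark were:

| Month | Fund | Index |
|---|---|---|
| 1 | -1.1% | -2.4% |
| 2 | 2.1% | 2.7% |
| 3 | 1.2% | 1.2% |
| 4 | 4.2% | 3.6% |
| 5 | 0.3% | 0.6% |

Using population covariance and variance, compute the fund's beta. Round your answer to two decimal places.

r̄p = 1.3400%,  r̄m = 1.1400%
Cov = Σ(rp − r̄p)(rm − r̄m) / 5 = 3.4824
Var(rm) = Σ(rm − r̄m)² / 5 = 4.2624
β = Cov / Var = 3.4824 / 4.2624 = 0.8170

0.82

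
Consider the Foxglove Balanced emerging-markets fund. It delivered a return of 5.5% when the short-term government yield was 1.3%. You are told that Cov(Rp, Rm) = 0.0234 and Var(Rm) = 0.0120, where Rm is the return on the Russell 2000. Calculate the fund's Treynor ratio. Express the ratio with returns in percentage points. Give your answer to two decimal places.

2.15

β = Cov / Var = 0.0234 / 0.0120 = 1.9500
Treynor = (Rp − Rf) / β = (5.5% − 1.3%) / 1.9500 = 4.20 / 1.9500 = 2.1538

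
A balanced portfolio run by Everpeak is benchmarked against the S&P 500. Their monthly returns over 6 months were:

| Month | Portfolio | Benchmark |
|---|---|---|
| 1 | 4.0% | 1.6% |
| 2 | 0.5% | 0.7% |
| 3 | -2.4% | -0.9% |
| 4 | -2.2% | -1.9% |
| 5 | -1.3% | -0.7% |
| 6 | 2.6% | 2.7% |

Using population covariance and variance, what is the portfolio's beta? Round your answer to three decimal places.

1.393

r̄p = 0.2000%,  r̄m = 0.2500%
Cov = Σ(rp − r̄p)(rm − r̄m) / 6 = 3.4533
Var(rm) = Σ(rm − r̄m)² / 6 = 2.4792
β = Cov / Var = 3.4533 / 2.4792 = 1.3929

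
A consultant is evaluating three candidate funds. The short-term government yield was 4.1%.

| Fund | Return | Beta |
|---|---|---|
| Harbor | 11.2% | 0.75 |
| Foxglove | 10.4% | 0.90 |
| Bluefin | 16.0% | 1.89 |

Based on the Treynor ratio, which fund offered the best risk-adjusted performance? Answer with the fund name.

Harbor: Treynor = (11.2% − 4.1%) / 0.75 = 9.467
Foxglove: Treynor = (10.4% − 4.1%) / 0.90 = 7.000
Bluefin: Treynor = (16.0% − 4.1%) / 1.89 = 6.296
Highest: Harbor (9.467).

Harbor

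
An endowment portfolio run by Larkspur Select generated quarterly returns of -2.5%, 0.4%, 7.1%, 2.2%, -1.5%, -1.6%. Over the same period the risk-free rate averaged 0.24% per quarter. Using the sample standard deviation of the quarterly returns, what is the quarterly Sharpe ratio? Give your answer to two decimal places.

0.12

μ = (-2.5 + 0.4 + 7.1 + 2.2 − 1.5 − 1.6) / 6 = 4.10 / 6 = 0.6833%
Σ(r − μ)² = 63.6683; sample σ = √(63.6683/5) = 3.5684%
Sharpe = (μ − rf) / σ = (0.6833 − 0.24) / 3.5684 = 0.4433 / 3.5684 = 0.1242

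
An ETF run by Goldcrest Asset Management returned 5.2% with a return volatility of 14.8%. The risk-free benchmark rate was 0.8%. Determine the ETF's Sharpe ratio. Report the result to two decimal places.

Sharpe = (Rp − Rf) / σp = (5.2% − 0.8%) / 14.8% = 4.40% / 14.8% = 0.2973

0.30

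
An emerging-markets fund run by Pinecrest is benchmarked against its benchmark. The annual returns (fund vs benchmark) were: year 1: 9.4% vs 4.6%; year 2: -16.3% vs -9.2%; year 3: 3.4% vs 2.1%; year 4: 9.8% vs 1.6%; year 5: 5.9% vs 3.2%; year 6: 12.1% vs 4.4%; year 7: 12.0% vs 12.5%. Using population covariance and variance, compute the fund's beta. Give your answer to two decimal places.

r̄p = 5.1857%,  r̄m = 2.7429%
Cov = Σ(rp − r̄p)(rm − r̄m) / 7 = 48.3678
Var(rm) = Σ(rm − r̄m)² / 7 = 35.1367
β = Cov / Var = 48.3678 / 35.1367 = 1.3766

1.38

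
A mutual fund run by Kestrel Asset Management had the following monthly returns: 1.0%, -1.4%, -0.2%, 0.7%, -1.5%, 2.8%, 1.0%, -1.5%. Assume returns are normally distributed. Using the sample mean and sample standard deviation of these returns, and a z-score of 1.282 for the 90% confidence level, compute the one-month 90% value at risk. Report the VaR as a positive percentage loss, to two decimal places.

1.87

r̄ = (1 − 1.4 − 0.2 + 0.7 − 1.5 + 2.8 + 1 − 1.5) / 8 = 0.1125%
Sample σ = √[Σ(r − r̄)² / 7] = √[16.7288 / 7] = √2.3898 = 1.5459%
VaR = −(r̄ − z·σ) = −(0.1125 − 1.282 × 1.5459) = −(-1.8693) = 1.8693%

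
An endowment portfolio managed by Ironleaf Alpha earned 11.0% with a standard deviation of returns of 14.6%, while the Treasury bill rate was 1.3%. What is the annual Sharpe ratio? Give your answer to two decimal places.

0.66

Sharpe = (Rp − Rf) / σp = (11.0% − 1.3%) / 14.6% = 9.70% / 14.6% = 0.6644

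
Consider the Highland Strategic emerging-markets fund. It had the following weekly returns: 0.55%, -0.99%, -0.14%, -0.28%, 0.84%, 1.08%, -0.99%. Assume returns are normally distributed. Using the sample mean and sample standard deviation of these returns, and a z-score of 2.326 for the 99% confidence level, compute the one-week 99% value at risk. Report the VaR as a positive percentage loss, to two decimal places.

1.94

Mean return r̄ = 0.070 / 7 = 0.0100%
Sample std dev = √[4.2320 / 6] = 0.8398%
VaR = −(r̄ − z·σ) = −(0.0100 − 2.326 × 0.8398) = −(-1.9434) = 1.9434%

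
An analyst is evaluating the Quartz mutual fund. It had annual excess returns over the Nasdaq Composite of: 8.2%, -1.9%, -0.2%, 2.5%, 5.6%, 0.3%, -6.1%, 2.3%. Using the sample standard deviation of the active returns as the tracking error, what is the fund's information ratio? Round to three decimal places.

0.303

Mean return μ = 10.70 / 8 = 1.3375%
Σ(r − μ)² = (8.2 − 1.3375)² + (-1.9 − 1.3375)² + … = 136.7788
sample σ = √(136.7788 / 7) = √19.5398 = 4.4204%
IR = μ / tracking error = 1.3375 / 4.4204 = 0.3026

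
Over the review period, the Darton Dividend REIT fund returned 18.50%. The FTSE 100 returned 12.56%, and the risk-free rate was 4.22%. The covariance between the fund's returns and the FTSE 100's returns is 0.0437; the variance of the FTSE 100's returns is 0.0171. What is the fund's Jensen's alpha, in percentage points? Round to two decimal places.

β = Cov / Var = 0.0437 / 0.0171 = 2.5556
E[R] = Rf + β(Rm − Rf) = 4.22% + 2.5556 × (12.56% − 4.22%) = 25.5337%
α = Rp − E[R] = 18.50% − 25.5337% = -7.0337

-7.03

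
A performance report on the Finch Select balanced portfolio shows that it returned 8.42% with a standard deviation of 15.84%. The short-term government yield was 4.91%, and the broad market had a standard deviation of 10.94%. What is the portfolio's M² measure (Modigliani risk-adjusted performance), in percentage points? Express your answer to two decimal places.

Sharpe = (Rp − Rf) / σp = (8.42% − 4.91%) / 15.84% = 0.2216
M² = Rf + Sharpe × σm = 4.91% + 0.2216 × 10.94% = 7.3343%

7.33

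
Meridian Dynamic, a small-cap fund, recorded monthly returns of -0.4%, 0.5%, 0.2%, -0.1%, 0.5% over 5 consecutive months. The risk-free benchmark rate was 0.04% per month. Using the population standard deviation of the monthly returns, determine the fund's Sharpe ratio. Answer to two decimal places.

0.29

r̄ = (-0.4 + 0.5 + 0.2 − 0.1 + 0.5) / 5 = 0.70 / 5 = 0.1400%
Σ(r − r̄)² = 0.6120; population σ = √(0.6120/5) = 0.3499%
Sharpe = (r̄ − rf) / σ = (0.1400 − 0.04) / 0.3499 = 0.1000 / 0.3499 = 0.2858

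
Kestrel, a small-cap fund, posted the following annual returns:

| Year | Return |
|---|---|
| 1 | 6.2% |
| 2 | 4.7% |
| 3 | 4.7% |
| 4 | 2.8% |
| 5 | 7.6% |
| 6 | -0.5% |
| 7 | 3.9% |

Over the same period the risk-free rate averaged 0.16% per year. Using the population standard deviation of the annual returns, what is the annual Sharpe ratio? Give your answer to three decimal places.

Mean return μ = 29.40 / 7 = 4.2000%
Σ(r − μ)² = (6.2 − 4.2000)² + (4.7 − 4.2000)² + (4.7 − 4.2000)² + … = 40.2000
population σ = √(40.2000 / 7) = √5.7429 = 2.3964%
Sharpe = (μ − rf) / σ = (4.2000 − 0.16) / 2.3964 = 4.0400 / 2.3964 = 1.6859

1.686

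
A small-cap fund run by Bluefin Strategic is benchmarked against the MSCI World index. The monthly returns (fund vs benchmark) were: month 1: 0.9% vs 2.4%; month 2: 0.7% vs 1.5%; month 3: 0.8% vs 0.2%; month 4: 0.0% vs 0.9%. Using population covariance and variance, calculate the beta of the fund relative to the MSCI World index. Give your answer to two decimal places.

0.14

r̄p = 0.6000%,  r̄m = 1.2500%
Cov = Σ(rp − r̄p)(rm − r̄m) / 4 = 0.0925
Var(rm) = Σ(rm − r̄m)² / 4 = 0.6525
β = Cov / Var = 0.0925 / 0.6525 = 0.1418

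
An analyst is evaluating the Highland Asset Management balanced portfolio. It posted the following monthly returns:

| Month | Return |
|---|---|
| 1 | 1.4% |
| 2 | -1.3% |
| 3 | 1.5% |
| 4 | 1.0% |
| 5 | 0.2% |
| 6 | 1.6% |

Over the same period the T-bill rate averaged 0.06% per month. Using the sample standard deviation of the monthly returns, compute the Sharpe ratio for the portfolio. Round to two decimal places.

0.60

Mean return μ = 4.40 / 6 = 0.7333%
Σ(r − μ)² = (1.4 − 0.7333)² + (-1.3 − 0.7333)² + (1.5 − 0.7333)² + … = 6.2733
sample σ = √(6.2733 / 5) = √1.2547 = 1.1201%
Sharpe = (μ − rf) / σ = (0.7333 − 0.06) / 1.1201 = 0.6733 / 1.1201 = 0.6011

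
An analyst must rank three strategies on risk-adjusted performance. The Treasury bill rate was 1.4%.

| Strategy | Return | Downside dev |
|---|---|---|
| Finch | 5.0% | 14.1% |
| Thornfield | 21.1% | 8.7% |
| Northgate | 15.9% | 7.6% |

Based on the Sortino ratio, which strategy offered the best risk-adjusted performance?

Thornfield

Finch: Sortino ratio = (5.0% − 1.4%) / 14.1% = 0.255
Thornfield: Sortino ratio = (21.1% − 1.4%) / 8.7% = 2.264
Northgate: Sortino ratio = (15.9% − 1.4%) / 7.6% = 1.908
Highest: Thornfield (2.264).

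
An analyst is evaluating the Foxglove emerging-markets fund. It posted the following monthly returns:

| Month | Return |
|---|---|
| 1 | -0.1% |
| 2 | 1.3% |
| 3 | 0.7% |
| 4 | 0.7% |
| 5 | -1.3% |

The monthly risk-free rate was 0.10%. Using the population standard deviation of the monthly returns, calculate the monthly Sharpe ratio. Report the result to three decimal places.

0.178

μ = (-0.1 + 1.3 + 0.7 + 0.7 − 1.3) / 5 = 1.30 / 5 = 0.2600%
Σ(r − μ)² = 4.0320; population σ = √(4.0320/5) = 0.8980%
Sharpe = (μ − rf) / σ = (0.2600 − 0.1) / 0.8980 = 0.1600 / 0.8980 = 0.1782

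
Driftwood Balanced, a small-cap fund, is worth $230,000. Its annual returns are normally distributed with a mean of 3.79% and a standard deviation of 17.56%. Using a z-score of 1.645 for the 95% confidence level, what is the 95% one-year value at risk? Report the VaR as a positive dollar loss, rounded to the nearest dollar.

Return at the 95% tail: μ − z·σ = 3.79% − 1.645 × 17.56% = 3.79 − 28.8862 = -25.0962%
VaR = −(-25.0962%) × $230,000 = 25.0962% × $230,000 = $57,721

$57,721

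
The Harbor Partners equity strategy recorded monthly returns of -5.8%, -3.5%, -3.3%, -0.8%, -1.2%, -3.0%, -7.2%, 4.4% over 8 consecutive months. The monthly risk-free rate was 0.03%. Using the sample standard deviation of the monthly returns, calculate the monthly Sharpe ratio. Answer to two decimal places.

r̄ = (-5.8 − 3.5 − 3.3 − 0.8 − 1.2 − 3 − 7.2 + 4.4) / 8 = -20.40 / 8 = -2.5500%
Σ(r − r̄)² = 87.0400; sample σ = √(87.0400/7) = 3.5262%
Sharpe = (r̄ − rf) / σ = (-2.5500 − 0.03) / 3.5262 = -2.5800 / 3.5262 = -0.7317

-0.73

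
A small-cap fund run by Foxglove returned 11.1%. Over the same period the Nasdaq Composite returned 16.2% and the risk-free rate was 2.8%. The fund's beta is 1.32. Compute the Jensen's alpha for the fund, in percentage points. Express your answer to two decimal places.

-9.39

CAPM expected return = Rf + β(Rm − Rf) = 2.8% + 1.32 × (16.2% − 2.8%) = 2.8 + 1.32 × 13.40 = 20.4880%
Jensen's α = Rp − E[R] = 11.1% − 20.4880% = -9.3880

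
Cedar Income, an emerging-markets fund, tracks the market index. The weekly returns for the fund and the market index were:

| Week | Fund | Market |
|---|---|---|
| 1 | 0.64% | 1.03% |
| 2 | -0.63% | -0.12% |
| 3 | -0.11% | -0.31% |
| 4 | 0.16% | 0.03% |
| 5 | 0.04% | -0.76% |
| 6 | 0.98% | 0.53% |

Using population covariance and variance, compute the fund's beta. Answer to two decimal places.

r̄p = 0.1800%,  r̄m = 0.0667%
Cov = Σ(rp − r̄p)(rm − r̄m) / 6 = 0.1985
Var(rm) = Σ(rm − r̄m)² / 6 = 0.3340
β = Cov / Var = 0.1985 / 0.3340 = 0.5943

0.59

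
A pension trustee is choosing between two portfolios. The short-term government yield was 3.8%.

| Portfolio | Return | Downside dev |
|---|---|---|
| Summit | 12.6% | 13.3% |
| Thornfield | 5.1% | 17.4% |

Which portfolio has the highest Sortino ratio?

Summit: Sortino ratio = (12.6% − 3.8%) / 13.3% = 0.662
Thornfield: Sortino ratio = (5.1% − 3.8%) / 17.4% = 0.075
Highest: Summit (0.662).

Summit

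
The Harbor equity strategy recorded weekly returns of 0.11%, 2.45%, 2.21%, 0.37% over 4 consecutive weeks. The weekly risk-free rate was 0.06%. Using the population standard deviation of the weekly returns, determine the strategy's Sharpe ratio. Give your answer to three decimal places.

r̄ = (0.11 + 2.45 + 2.21 + 0.37) / 4 = 1.2850%
Population σ = √[Σ(r − r̄)² / 4] = √[4.4307 / 4] = √1.1077 = 1.0525%
Sharpe = (r̄ − rf) / σ = (1.2850 − 0.06) / 1.0525 = 1.2250 / 1.0525 = 1.1639

1.164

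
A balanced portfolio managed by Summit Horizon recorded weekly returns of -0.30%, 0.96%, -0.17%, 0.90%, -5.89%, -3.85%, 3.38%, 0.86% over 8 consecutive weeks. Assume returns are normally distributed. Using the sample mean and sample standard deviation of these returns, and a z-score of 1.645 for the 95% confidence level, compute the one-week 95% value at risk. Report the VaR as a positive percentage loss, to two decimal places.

5.39

Mean return r̄ = -4.110 / 8 = -0.5138%
Σ(r − r̄)² = (-0.3 − (-0.5138))² + (0.96 − (-0.5138))² + … = 61.4176
sample σ = √(61.4176 / 7) = √8.7739 = 2.9621%
VaR = −(r̄ − z·σ) = −(-0.5138 − 1.645 × 2.9621) = −(-5.3865) = 5.3865%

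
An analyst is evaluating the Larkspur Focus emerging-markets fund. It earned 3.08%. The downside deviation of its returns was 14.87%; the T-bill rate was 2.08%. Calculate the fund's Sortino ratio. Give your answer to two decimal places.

0.07

Sortino = (Rp − Rf) / σd = (3.08% − 2.08%) / 14.87% = 1.00% / 14.87% = 0.0672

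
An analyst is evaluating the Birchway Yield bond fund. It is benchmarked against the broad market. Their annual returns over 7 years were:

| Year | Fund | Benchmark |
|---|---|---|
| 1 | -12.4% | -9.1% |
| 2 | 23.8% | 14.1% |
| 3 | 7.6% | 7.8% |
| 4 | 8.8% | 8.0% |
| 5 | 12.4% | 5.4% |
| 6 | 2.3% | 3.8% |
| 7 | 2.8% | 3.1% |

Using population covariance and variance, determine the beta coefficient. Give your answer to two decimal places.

r̄p = 6.4714%,  r̄m = 4.7286%
Cov = Σ(rp − r̄p)(rm − r̄m) / 7 = 64.0394
Var(rm) = Σ(rm − r̄m)² / 7 = 43.3078
β = Cov / Var = 64.0394 / 43.3078 = 1.4787

1.48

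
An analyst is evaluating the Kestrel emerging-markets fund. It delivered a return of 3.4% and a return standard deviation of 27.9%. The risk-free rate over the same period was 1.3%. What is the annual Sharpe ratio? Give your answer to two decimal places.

0.08

Sharpe = (Rp − Rf) / σp = (3.4% − 1.3%) / 27.9% = 2.10% / 27.9% = 0.0753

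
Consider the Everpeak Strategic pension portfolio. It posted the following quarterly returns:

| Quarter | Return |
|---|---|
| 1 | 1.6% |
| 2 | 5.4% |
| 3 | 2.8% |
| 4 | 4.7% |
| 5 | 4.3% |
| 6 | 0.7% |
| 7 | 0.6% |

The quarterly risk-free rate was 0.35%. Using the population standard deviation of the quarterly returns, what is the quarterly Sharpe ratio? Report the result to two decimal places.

1.38

Mean return r̄ = 20.10 / 7 = 2.8714%
Σ(r − r̄)² = 23.2743; population σ = √(23.2743/7) = 1.8234%
Sharpe = (r̄ − rf) / σ = (2.8714 − 0.35) / 1.8234 = 2.5214 / 1.8234 = 1.3828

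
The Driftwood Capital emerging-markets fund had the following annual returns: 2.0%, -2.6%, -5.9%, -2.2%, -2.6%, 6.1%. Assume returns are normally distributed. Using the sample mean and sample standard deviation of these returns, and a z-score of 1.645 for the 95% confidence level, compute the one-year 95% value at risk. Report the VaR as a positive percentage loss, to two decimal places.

7.84

r̄ = (2 − 2.6 − 5.9 − 2.2 − 2.6 + 6.1) / 6 = -0.8667%
Σ(r − r̄)² = 89.8733; sample σ = √(89.8733/5) = 4.2397%
VaR = −(r̄ − z·σ) = −(-0.8667 − 1.645 × 4.2397) = −(-7.8410) = 7.8410%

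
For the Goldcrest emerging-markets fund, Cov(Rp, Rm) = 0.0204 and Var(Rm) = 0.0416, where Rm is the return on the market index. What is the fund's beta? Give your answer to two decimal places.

0.49

β = Cov(Rp, Rm) / Var(Rm) = 0.0204 / 0.0416 = 0.4904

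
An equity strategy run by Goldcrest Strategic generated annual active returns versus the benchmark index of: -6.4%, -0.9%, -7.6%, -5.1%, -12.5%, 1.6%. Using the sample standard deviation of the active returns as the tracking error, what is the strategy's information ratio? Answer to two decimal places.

-1.03

Mean return r̄ = -30.90 / 6 = -5.1500%
Sample std dev = √[125.2150 / 5] = 5.0043%
IR = r̄ / tracking error = -5.1500 / 5.0043 = -1.0291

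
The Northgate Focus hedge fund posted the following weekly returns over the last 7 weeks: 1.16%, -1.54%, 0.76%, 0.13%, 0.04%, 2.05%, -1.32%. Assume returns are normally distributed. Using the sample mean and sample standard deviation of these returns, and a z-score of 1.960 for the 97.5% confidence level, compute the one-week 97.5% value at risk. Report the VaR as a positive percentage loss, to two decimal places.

Mean return μ = 1.280 / 7 = 0.1829%
Σ(r − μ)² = (1.16 − 0.1829)² + (-1.54 − 0.1829)² + … = 10.0241
sample σ = √(10.0241 / 6) = √1.6707 = 1.2926%
VaR = −(μ − z·σ) = −(0.1829 − 1.960 × 1.2926) = −(-2.3506) = 2.3506%

2.35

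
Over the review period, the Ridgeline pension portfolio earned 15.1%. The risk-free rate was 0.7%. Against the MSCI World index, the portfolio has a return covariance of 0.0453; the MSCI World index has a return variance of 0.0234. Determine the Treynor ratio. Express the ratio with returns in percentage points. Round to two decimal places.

β = Cov / Var = 0.0453 / 0.0234 = 1.9359
Treynor = (Rp − Rf) / β = (15.1% − 0.7%) / 1.9359 = 14.40 / 1.9359 = 7.4384

7.44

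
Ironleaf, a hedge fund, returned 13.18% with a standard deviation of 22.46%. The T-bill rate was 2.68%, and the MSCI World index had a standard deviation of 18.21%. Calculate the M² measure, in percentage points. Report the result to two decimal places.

Sharpe = (Rp − Rf) / σp = (13.18% − 2.68%) / 22.46% = 0.4675
M² = Rf + Sharpe × σm = 2.68% + 0.4675 × 18.21% = 11.1932%

11.19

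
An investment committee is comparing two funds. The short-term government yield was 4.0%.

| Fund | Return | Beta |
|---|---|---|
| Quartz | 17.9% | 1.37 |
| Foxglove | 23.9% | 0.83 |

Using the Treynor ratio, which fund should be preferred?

Foxglove

Quartz: Treynor = (17.9% − 4.0%) / 1.37 = 10.146
Foxglove: Treynor = (23.9% − 4.0%) / 0.83 = 23.976
Highest: Foxglove (23.976).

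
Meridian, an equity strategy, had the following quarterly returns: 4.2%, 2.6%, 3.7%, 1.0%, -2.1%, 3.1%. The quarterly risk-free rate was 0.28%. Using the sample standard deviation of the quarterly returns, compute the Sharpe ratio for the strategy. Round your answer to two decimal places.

Mean return r̄ = 12.50 / 6 = 2.0833%
Sample σ = √[Σ(r − r̄)² / 5] = √[27.0683 / 5] = √5.4137 = 2.3267%
Sharpe = (r̄ − rf) / σ = (2.0833 − 0.28) / 2.3267 = 1.8033 / 2.3267 = 0.7750

0.78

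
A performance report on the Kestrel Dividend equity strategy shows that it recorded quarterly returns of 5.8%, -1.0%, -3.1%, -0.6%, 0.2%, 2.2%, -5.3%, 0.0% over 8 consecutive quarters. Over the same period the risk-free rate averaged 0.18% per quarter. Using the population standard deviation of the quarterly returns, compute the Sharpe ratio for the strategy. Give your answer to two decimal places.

Mean return r̄ = -1.80 / 8 = -0.2250%
Σ(r − r̄)² = (5.8 − (-0.2250))² + (-1 − (-0.2250))² + (-3.1 − (-0.2250))² + … = 77.1750
population σ = √(77.1750 / 8) = √9.6469 = 3.1059%
Sharpe = (r̄ − rf) / σ = (-0.2250 − 0.18) / 3.1059 = -0.4050 / 3.1059 = -0.1304

-0.13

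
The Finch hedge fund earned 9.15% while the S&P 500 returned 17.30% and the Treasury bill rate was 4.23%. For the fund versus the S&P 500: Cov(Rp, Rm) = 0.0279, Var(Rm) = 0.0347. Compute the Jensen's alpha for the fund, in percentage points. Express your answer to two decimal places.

-5.59

β = Cov / Var = 0.0279 / 0.0347 = 0.8040
E[R] = Rf + β(Rm − Rf) = 4.23% + 0.8040 × (17.30% − 4.23%) = 14.7383%
α = Rp − E[R] = 9.15% − 14.7383% = -5.5883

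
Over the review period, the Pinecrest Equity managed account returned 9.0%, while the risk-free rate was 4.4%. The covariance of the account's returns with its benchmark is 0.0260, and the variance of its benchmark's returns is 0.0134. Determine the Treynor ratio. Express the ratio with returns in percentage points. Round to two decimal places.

2.37

β = Cov / Var = 0.0260 / 0.0134 = 1.9403
Treynor = (Rp − Rf) / β = (9.0% − 4.4%) / 1.9403 = 4.60 / 1.9403 = 2.3708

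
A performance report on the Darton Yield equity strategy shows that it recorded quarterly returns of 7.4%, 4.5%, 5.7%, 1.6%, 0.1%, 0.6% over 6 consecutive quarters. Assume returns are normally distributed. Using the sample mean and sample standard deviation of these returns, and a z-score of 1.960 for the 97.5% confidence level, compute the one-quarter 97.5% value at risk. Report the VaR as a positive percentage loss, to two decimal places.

μ = (7.4 + 4.5 + 5.7 + 1.6 + 0.1 + 0.6) / 6 = 3.3167%
Sample σ = √[Σ(r − μ)² / 5] = √[44.4283 / 5] = √8.8857 = 2.9809%
VaR = −(μ − z·σ) = −(3.3167 − 1.960 × 2.9809) = −(-2.5259) = 2.5259%

2.53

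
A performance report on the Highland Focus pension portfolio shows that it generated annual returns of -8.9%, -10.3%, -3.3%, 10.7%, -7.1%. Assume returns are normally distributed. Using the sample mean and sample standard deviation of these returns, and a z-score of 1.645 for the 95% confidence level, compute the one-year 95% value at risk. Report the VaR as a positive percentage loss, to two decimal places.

μ = (-8.9 − 10.3 − 3.3 + 10.7 − 7.1) / 5 = -18.90 / 5 = -3.7800%
Sample std dev = √[289.6480 / 4] = 8.5095%
VaR = −(μ − z·σ) = −(-3.7800 − 1.645 × 8.5095) = −(-17.7781) = 17.7781%

17.78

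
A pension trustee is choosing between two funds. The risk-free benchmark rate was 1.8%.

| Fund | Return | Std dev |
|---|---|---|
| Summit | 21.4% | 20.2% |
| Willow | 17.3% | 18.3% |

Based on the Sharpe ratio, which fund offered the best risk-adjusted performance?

Summit

Summit: Sharpe ratio = (21.4% − 1.8%) / 20.2% = 0.970
Willow: Sharpe ratio = (17.3% − 1.8%) / 18.3% = 0.847
Highest: Summit (0.970).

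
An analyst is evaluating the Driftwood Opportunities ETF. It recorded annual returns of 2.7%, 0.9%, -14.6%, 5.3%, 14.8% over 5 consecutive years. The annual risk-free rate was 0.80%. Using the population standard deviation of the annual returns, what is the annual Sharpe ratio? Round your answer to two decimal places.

0.11

μ = (2.7 + 0.9 − 14.6 + 5.3 + 14.8) / 5 = 9.10 / 5 = 1.8200%
Population std dev = √[451.8280 / 5] = 9.5061%
Sharpe = (μ − rf) / σ = (1.8200 − 0.8) / 9.5061 = 1.0200 / 9.5061 = 0.1073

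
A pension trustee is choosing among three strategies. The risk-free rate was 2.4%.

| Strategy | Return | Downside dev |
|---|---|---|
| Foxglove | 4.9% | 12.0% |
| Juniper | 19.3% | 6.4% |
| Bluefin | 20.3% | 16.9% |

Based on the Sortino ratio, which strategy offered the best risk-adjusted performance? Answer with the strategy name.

Juniper

Foxglove: Sortino ratio = (4.9% − 2.4%) / 12.0% = 0.208
Juniper: Sortino ratio = (19.3% − 2.4%) / 6.4% = 2.641
Bluefin: Sortino ratio = (20.3% − 2.4%) / 16.9% = 1.059
Highest: Juniper (2.641).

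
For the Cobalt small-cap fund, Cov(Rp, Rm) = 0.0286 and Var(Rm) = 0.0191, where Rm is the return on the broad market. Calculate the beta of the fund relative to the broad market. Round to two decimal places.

β = Cov(Rp, Rm) / Var(Rm) = 0.0286 / 0.0191 = 1.4974

1.50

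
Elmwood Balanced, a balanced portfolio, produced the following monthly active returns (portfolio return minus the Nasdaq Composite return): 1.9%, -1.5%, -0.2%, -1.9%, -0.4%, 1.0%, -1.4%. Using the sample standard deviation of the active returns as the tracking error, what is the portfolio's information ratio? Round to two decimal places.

r̄ = (1.9 − 1.5 − 0.2 − 1.9 − 0.4 + 1 − 1.4) / 7 = -0.3571%
Sample σ = √[Σ(r − r̄)² / 6] = √[11.7371 / 6] = √1.9562 = 1.3986%
IR = r̄ / tracking error = -0.3571 / 1.3986 = -0.2553

-0.26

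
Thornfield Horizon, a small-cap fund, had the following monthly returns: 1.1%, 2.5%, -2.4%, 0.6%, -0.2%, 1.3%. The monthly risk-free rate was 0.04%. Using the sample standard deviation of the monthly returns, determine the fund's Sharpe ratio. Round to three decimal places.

Mean return r̄ = 2.90 / 6 = 0.4833%
Σ(r − r̄)² = 13.9083; sample σ = √(13.9083/5) = 1.6678%
Sharpe = (r̄ − rf) / σ = (0.4833 − 0.04) / 1.6678 = 0.4433 / 1.6678 = 0.2658

0.266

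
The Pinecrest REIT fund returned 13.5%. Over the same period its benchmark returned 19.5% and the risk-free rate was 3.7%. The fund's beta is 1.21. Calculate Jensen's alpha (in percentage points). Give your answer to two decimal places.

-9.32

CAPM expected return = Rf + β(Rm − Rf) = 3.7% + 1.21 × (19.5% − 3.7%) = 3.7 + 1.21 × 15.80 = 22.8180%
Jensen's α = Rp − E[R] = 13.5% − 22.8180% = -9.3180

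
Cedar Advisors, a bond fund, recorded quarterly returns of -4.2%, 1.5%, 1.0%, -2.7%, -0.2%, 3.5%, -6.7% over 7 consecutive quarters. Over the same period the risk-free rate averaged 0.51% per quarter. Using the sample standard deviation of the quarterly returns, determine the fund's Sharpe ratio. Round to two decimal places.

-0.45

r̄ = (-4.2 + 1.5 + 1 − 2.7 − 0.2 + 3.5 − 6.7) / 7 = -7.80 / 7 = -1.1143%
Σ(r − r̄)² = 76.6686; sample σ = √(76.6686/6) = 3.5746%
Sharpe = (r̄ − rf) / σ = (-1.1143 − 0.51) / 3.5746 = -1.6243 / 3.5746 = -0.4544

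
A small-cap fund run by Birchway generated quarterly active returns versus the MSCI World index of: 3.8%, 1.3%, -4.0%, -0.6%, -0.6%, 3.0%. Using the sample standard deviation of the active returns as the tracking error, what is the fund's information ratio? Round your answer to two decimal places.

0.17

r̄ = (3.8 + 1.3 − 4 − 0.6 − 0.6 + 3) / 6 = 0.4833%
Σ(r − r̄)² = 40.4483; sample σ = √(40.4483/5) = 2.8442%
IR = r̄ / tracking error = 0.4833 / 2.8442 = 0.1699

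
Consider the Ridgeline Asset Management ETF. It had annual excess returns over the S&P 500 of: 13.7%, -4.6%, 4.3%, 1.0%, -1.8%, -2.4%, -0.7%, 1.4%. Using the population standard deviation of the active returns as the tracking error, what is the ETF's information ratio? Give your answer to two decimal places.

0.26

Mean return r̄ = 10.90 / 8 = 1.3625%
Population σ = √[Σ(r − r̄)² / 8] = √[224.9388 / 8] = √28.1174 = 5.3026%
IR = r̄ / tracking error = 1.3625 / 5.3026 = 0.2569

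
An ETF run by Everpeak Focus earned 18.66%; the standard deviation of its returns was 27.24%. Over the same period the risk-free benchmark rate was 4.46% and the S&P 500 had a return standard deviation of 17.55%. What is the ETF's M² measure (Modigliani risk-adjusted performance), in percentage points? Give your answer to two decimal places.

13.61

Sharpe = (Rp − Rf) / σp = (18.66% − 4.46%) / 27.24% = 0.5213
M² = Rf + Sharpe × σm = 4.46% + 0.5213 × 17.55% = 13.6088%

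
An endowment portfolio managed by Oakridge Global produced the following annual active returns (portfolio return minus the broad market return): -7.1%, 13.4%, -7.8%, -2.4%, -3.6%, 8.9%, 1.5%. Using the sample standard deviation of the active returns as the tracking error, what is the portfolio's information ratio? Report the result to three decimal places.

r̄ = (-7.1 + 13.4 − 7.8 − 2.4 − 3.6 + 8.9 + 1.5) / 7 = 2.90 / 7 = 0.4143%
Σ(r − r̄)² = 389.7886; sample σ = √(389.7886/6) = 8.0601%
IR = r̄ / tracking error = 0.4143 / 8.0601 = 0.0514

0.051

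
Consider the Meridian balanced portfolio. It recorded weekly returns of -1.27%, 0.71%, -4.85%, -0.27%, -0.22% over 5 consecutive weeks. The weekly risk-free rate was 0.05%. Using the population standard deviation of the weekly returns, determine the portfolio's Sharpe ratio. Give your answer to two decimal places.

r̄ = (-1.27 + 0.71 − 4.85 − 0.27 − 0.22) / 5 = -5.900 / 5 = -1.1800%
Population std dev = √[18.7988 / 5] = 1.9390%
Sharpe = (r̄ − rf) / σ = (-1.1800 − 0.05) / 1.9390 = -1.2300 / 1.9390 = -0.6343

-0.63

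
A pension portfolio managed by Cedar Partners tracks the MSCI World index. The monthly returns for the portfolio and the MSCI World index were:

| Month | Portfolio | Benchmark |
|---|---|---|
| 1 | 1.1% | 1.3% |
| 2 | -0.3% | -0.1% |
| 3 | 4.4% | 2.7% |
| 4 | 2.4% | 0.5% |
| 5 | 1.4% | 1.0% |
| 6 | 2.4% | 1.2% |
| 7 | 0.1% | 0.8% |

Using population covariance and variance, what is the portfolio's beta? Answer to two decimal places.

1.50

r̄p = 1.6429%,  r̄m = 1.0571%
Cov = Σ(rp − r̄p)(rm − r̄m) / 7 = 0.9633
Var(rm) = Σ(rm − r̄m)² / 7 = 0.6424
β = Cov / Var = 0.9633 / 0.6424 = 1.4995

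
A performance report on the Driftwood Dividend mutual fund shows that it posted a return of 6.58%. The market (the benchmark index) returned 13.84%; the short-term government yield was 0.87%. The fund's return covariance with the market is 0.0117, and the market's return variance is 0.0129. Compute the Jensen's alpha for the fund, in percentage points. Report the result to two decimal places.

β = Cov / Var = 0.0117 / 0.0129 = 0.9070
E[R] = Rf + β(Rm − Rf) = 0.87% + 0.9070 × (13.84% − 0.87%) = 12.6338%
α = Rp − E[R] = 6.58% − 12.6338% = -6.0538

-6.05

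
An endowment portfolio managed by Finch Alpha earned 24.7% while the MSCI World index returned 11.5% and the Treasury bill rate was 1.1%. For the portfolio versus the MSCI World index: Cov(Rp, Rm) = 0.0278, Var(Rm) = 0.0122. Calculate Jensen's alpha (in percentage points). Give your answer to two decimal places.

β = Cov / Var = 0.0278 / 0.0122 = 2.2787
E[R] = Rf + β(Rm − Rf) = 1.1% + 2.2787 × (11.5% − 1.1%) = 24.7985%
α = Rp − E[R] = 24.7% − 24.7985% = -0.0985

-0.10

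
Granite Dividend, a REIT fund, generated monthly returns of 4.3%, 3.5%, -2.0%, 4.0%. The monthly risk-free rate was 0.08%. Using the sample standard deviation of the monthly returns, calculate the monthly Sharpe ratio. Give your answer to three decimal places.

r̄ = (4.3 + 3.5 − 2 + 4) / 4 = 9.80 / 4 = 2.4500%
Σ(r − r̄)² = 26.7300; sample σ = √(26.7300/3) = 2.9850%
Sharpe = (r̄ − rf) / σ = (2.4500 − 0.08) / 2.9850 = 2.3700 / 2.9850 = 0.7940

0.794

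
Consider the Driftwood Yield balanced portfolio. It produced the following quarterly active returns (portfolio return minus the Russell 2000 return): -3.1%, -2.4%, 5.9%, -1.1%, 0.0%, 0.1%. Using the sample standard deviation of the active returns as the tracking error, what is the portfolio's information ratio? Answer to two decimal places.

Mean return r̄ = -0.60 / 6 = -0.1000%
Σ(r − r̄)² = 51.3400; sample σ = √(51.3400/5) = 3.2044%
IR = r̄ / tracking error = -0.1000 / 3.2044 = -0.0312

-0.03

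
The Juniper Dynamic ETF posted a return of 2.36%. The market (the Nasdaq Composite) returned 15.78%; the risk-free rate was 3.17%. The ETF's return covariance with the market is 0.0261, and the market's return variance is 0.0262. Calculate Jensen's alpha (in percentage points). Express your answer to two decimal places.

β = Cov / Var = 0.0261 / 0.0262 = 0.9962
E[R] = Rf + β(Rm − Rf) = 3.17% + 0.9962 × (15.78% − 3.17%) = 15.7321%
α = Rp − E[R] = 2.36% − 15.7321% = -13.3721

-13.37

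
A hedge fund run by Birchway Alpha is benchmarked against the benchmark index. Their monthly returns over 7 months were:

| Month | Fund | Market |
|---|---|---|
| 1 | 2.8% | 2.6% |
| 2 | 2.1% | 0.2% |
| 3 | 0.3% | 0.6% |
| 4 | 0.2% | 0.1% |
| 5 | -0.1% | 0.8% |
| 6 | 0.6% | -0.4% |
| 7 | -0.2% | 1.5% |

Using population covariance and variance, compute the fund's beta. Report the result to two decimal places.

0.48

r̄p = 0.8143%,  r̄m = 0.7714%
Cov = Σ(rp − r̄p)(rm − r̄m) / 7 = 0.4118
Var(rm) = Σ(rm − r̄m)² / 7 = 0.8649
β = Cov / Var = 0.4118 / 0.8649 = 0.4761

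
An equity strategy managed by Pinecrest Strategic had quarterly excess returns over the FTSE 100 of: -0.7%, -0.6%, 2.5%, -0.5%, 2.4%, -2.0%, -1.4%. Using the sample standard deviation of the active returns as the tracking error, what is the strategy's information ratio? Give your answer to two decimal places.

Mean return μ = -0.30 / 7 = -0.0429%
Σ(r − μ)² = (-0.7 − (-0.0429))² + (-0.6 − (-0.0429))² + (2.5 − (-0.0429))² + … = 19.0571
sample σ = √(19.0571 / 6) = √3.1762 = 1.7822%
IR = μ / tracking error = -0.0429 / 1.7822 = -0.0241

-0.02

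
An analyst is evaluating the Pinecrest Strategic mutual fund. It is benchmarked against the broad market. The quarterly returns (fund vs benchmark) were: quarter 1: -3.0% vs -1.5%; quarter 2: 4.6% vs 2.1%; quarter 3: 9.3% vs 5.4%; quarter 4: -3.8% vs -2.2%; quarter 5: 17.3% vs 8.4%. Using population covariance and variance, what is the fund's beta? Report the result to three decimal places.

r̄p = 4.8800%,  r̄m = 2.4400%
Cov = Σ(rp − r̄p)(rm − r̄m) / 5 = 31.7048
Var(rm) = Σ(rm − r̄m)² / 5 = 16.2904
β = Cov / Var = 31.7048 / 16.2904 = 1.9462

1.946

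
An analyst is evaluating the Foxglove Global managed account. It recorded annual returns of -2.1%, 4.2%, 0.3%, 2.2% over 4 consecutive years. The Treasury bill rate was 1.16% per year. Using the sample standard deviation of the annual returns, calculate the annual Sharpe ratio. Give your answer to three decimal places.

-0.004

r̄ = (-2.1 + 4.2 + 0.3 + 2.2) / 4 = 4.60 / 4 = 1.1500%
Σ(r − r̄)² = (-2.1 − 1.1500)² + (4.2 − 1.1500)² + (0.3 − 1.1500)² + … = 21.6900
σ = √[21.6900 / 3] = 2.6889%
Sharpe = (r̄ − rf) / σ = (1.1500 − 1.16) / 2.6889 = -0.0100 / 2.6889 = -0.0037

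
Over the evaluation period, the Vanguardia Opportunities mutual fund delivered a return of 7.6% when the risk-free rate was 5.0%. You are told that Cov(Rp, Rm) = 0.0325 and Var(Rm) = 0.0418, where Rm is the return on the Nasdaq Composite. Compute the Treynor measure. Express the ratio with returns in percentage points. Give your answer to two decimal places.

3.34

β = Cov / Var = 0.0325 / 0.0418 = 0.7775
Treynor = (Rp − Rf) / β = (7.6% − 5.0%) / 0.7775 = 2.60 / 0.7775 = 3.3441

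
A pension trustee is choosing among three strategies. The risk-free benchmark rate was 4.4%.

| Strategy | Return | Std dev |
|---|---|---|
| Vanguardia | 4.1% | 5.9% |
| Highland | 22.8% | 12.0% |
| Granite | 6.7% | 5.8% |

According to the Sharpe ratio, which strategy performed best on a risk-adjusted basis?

Vanguardia: Sharpe ratio = (4.1% − 4.4%) / 5.9% = -0.051
Highland: Sharpe ratio = (22.8% − 4.4%) / 12.0% = 1.533
Granite: Sharpe ratio = (6.7% − 4.4%) / 5.8% = 0.397
Highest: Highland (1.533).

Highland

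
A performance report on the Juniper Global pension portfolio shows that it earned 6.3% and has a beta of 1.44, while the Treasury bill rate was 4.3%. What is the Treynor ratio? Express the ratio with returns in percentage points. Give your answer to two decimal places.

1.39

Treynor = (Rp − Rf) / β = (6.3% − 4.3%) / 1.44 = 2.00 / 1.44 = 1.3889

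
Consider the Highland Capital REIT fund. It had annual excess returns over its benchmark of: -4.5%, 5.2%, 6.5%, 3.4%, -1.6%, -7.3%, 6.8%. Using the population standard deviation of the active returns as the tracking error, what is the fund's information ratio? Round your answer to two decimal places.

Mean return r̄ = 8.50 / 7 = 1.2143%
Σ(r − r̄)² = 192.8686; population σ = √(192.8686/7) = 5.2491%
IR = r̄ / tracking error = 1.2143 / 5.2491 = 0.2313

0.23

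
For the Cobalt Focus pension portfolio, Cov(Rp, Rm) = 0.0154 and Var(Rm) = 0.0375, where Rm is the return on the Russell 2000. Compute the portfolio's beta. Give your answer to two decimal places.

0.41

β = Cov(Rp, Rm) / Var(Rm) = 0.0154 / 0.0375 = 0.4107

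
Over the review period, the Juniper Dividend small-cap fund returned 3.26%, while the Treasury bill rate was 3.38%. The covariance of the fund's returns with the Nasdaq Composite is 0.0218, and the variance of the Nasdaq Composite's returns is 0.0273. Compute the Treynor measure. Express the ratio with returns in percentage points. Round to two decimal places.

-0.15

β = Cov / Var = 0.0218 / 0.0273 = 0.7985
Treynor = (Rp − Rf) / β = (3.26% − 3.38%) / 0.7985 = -0.12 / 0.7985 = -0.1503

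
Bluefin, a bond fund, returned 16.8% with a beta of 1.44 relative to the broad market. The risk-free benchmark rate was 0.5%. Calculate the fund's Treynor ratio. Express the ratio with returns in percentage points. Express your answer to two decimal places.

Treynor = (Rp − Rf) / β = (16.8% − 0.5%) / 1.44 = 16.30 / 1.44 = 11.3194

11.32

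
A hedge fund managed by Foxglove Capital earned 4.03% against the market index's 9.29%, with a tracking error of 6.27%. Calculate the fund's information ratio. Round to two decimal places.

-0.84

IR = (Rp − Rb) / TE = (4.03% − 9.29%) / 6.27% = -5.26% / 6.27% = -0.8389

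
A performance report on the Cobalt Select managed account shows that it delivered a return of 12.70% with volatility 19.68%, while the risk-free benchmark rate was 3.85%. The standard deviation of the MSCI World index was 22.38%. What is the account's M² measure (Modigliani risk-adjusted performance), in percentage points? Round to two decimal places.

13.91

Sharpe = (Rp − Rf) / σp = (12.70% − 3.85%) / 19.68% = 0.4497
M² = Rf + Sharpe × σm = 3.85% + 0.4497 × 22.38% = 13.9143%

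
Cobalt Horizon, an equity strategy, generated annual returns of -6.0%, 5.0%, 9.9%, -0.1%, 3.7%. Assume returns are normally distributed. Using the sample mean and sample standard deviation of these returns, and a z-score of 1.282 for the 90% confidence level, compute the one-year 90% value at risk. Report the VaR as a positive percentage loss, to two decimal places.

5.12

r̄ = (-6 + 5 + 9.9 − 0.1 + 3.7) / 5 = 12.50 / 5 = 2.5000%
Σ(r − r̄)² = 141.4600; sample σ = √(141.4600/4) = 5.9468%
VaR = −(r̄ − z·σ) = −(2.5000 − 1.282 × 5.9468) = −(-5.1238) = 5.1238%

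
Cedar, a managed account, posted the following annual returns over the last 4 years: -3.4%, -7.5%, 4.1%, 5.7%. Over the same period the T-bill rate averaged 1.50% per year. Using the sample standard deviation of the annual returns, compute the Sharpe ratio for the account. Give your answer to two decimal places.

-0.28

μ = (-3.4 − 7.5 + 4.1 + 5.7) / 4 = -1.10 / 4 = -0.2750%
Sample σ = √[Σ(r − μ)² / 3] = √[116.8075 / 3] = √38.9358 = 6.2399%
Sharpe = (μ − rf) / σ = (-0.2750 − 1.5) / 6.2399 = -1.7750 / 6.2399 = -0.2845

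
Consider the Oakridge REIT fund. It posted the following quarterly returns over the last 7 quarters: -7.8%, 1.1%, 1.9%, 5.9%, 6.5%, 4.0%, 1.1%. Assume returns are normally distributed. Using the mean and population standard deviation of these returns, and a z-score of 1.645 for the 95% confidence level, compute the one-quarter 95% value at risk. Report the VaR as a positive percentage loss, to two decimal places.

Mean return μ = 12.70 / 7 = 1.8143%
Population σ = √[Σ(r − μ)² / 7] = √[136.8886 / 7] = √19.5555 = 4.4222%
VaR = −(μ − z·σ) = −(1.8143 − 1.645 × 4.4222) = −(-5.4602) = 5.4602%

5.46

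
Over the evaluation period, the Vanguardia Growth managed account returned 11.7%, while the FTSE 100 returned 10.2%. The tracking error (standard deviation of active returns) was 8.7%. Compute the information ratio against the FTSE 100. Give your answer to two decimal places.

0.17

IR = (Rp − Rb) / TE = (11.7% − 10.2%) / 8.7% = 1.50% / 8.7% = 0.1724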